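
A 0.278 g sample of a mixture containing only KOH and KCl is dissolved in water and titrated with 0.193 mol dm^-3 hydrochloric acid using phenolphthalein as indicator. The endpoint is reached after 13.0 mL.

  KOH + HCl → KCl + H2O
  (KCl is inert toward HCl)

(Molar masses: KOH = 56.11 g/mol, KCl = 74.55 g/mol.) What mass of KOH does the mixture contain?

0.141 g

n(HCl) = 0.0130 × 0.193 = 2.51 × 10^-3 mol
Let x = n(KOH), y = n(KCl).
Titrant: 1x = 2.51 × 10^-3;  mass: 56.11x + 74.55y = 0.278
Solving, x = 2.51 × 10^-3 mol, y = 1.84 × 10^-3 mol
mass of KOH = 2.51 × 10^-3 × 56.11 = 0.141 g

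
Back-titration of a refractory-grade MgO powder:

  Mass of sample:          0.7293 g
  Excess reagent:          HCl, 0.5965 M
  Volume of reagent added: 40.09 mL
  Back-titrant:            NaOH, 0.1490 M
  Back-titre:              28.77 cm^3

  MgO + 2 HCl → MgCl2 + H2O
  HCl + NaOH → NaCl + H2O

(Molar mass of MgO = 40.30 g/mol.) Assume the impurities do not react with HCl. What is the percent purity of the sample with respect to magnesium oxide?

n(HCl) added = 0.04009 × 0.5965 = 0.02391 mol
n(NaOH) used in back-titration = 0.02877 × 0.1490 = 4.287 × 10^-3 mol
n(HCl) left over = 4.287 × 10^-3 mol (1:1 ratio)
n(HCl) consumed by analyte = 0.02391 − 4.287 × 10^-3 = 0.01963 mol
From the 1:2 ratio, n(MgO) = 1/2 × 0.01963 = 9.813 × 10^-3 mol
mass of MgO = 9.813 × 10^-3 × 40.30 = 0.3955 g
% MgO = 0.3955 / 0.7293 × 100 = 54.23 %

54.23 %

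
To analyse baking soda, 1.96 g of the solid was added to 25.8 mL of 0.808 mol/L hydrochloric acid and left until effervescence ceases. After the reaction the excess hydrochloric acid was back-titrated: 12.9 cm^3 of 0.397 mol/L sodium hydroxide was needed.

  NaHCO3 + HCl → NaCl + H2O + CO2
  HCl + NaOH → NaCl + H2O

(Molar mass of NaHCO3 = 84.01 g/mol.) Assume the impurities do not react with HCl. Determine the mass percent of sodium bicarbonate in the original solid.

67.4 %

n(HCl) added = 0.0258 × 0.808 = 0.0208 mol
n(NaOH) used in back-titration = 0.0129 × 0.397 = 5.12 × 10^-3 mol
n(HCl) left over = 5.12 × 10^-3 mol (1:1 ratio)
n(HCl) consumed by analyte = 0.0208 − 5.12 × 10^-3 = 0.0157 mol
n(NaHCO3) = 0.0157 mol (1:1 ratio)
mass of NaHCO3 = 0.0157 × 84.01 = 1.32 g
% NaHCO3 = 1.32 / 1.96 × 100 = 67.4 %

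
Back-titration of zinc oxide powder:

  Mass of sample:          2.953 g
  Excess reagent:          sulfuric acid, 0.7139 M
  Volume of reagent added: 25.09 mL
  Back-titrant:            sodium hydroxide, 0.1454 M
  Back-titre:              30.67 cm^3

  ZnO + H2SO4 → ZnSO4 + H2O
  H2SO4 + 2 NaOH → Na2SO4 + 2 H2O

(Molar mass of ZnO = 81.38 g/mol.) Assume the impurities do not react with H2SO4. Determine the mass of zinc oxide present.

1.276 g

n(H2SO4) added = 0.02509 × 0.7139 = 0.01791 mol
n(NaOH) used in back-titration = 0.03067 × 0.1454 = 4.459 × 10^-3 mol
From the 1:2 ratio, n(H2SO4) left over = 1/2 × 4.459 × 10^-3 = 2.230 × 10^-3 mol
n(H2SO4) consumed by analyte = 0.01791 − 2.230 × 10^-3 = 0.01568 mol
n(ZnO) = 0.01568 mol (1:1 ratio)
mass of ZnO = 0.01568 × 81.38 = 1.276 g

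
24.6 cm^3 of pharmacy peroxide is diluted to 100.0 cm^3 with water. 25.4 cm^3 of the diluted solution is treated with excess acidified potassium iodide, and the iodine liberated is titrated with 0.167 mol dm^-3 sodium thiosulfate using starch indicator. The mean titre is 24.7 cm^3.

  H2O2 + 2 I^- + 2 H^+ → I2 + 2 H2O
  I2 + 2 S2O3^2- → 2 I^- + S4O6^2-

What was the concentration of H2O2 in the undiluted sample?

0.330 mol/L

n(S2O3^2-) = 0.0247 × 0.167 = 4.12 × 10^-3 mol
n(I2) = n(S2O3^2-)/2 = 2.06 × 10^-3 mol
n(H2O2) in the aliquot = 2.06 × 10^-3 mol (1:1 ratio)
[H2O2]_dilute = 2.06 × 10^-3 / 0.0254 = 0.0812 mol/L
[H2O2]_original = 0.0812 × 100.0/24.6 = 0.330 mol/L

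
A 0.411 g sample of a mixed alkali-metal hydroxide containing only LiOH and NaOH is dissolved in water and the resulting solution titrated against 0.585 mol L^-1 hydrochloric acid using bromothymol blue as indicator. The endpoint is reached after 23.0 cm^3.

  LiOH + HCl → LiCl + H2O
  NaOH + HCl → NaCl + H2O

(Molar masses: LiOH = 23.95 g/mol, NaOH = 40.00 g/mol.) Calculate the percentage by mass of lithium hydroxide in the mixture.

n(HCl) = 0.0230 × 0.585 = 0.0135 mol
Let x = n(LiOH), y = n(NaOH).
Titrant: 1x + 1y = 0.0135;  mass: 23.95x + 40.00y = 0.411
Solving, x = 7.93 × 10^-3 mol, y = 5.53 × 10^-3 mol
mass of LiOH = 7.93 × 10^-3 × 23.95 = 0.190 g
% LiOH = 0.190 / 0.411 × 100 = 46.2 %

46.2 %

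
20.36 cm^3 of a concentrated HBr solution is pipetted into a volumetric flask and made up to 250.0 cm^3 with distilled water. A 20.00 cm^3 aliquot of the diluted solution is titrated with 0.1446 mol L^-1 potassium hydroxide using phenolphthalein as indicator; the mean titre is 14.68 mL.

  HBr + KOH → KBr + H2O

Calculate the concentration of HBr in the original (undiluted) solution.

1.303 mol/L

n(KOH) = 0.01468 × 0.1446 = 2.123 × 10^-3 mol
n(HBr) in the aliquot = 2.123 × 10^-3 mol (1:1 ratio)
[HBr]_dilute = 2.123 × 10^-3 / 0.02000 = 0.1061 mol/L
Dilution factor = 250.0 / 20.36 = 12.28
[HBr]_stock = 0.1061 × 12.28 = 1.303 mol/L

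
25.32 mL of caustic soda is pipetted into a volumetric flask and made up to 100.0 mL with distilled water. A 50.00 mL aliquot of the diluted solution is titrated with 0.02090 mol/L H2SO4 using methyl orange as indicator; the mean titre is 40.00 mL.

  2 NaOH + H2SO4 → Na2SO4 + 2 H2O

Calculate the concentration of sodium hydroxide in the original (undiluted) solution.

0.1321 mol/L

n(H2SO4) = 0.04000 × 0.02090 = 8.360 × 10^-4 mol
From the 2:1 ratio, n(NaOH) in the aliquot = 2/1 × 8.360 × 10^-4 = 1.672 × 10^-3 mol
[NaOH]_dilute = 1.672 × 10^-3 / 0.05000 = 0.03344 mol/L
Dilution factor = 100.0 / 25.32 = 3.949
[NaOH]_stock = 0.03344 × 3.949 = 0.1321 mol/L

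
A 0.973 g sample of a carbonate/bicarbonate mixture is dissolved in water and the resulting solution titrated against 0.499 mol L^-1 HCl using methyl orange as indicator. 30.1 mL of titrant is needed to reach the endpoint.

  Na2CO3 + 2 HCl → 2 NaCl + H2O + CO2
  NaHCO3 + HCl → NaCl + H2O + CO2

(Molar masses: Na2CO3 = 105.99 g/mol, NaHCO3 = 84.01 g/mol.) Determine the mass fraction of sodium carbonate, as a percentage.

n(HCl) = 0.0301 × 0.499 = 0.0150 mol
Let x = n(Na2CO3), y = n(NaHCO3).
Titrant: 2x + 1y = 0.0150;  mass: 105.99x + 84.01y = 0.973
Solving, x = 4.66 × 10^-3 mol, y = 5.71 × 10^-3 mol
mass of Na2CO3 = 4.66 × 10^-3 × 105.99 = 0.494 g
% Na2CO3 = 0.494 / 0.973 × 100 = 50.7 %

50.7 %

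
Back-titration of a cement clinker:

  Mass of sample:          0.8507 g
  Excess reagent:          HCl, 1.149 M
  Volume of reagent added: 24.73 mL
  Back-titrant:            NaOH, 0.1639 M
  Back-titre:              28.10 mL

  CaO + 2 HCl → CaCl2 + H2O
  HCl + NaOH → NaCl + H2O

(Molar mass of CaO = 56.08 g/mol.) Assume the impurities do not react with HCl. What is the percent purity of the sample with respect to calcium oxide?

n(HCl) added = 0.02473 × 1.149 = 0.02841 mol
n(NaOH) used in back-titration = 0.02810 × 0.1639 = 4.606 × 10^-3 mol
n(HCl) left over = 4.606 × 10^-3 mol (1:1 ratio)
n(HCl) consumed by analyte = 0.02841 − 4.606 × 10^-3 = 0.02381 mol
From the 1:2 ratio, n(CaO) = 1/2 × 0.02381 = 0.01190 mol
mass of CaO = 0.01190 × 56.08 = 0.6676 g
% CaO = 0.6676 / 0.8507 × 100 = 78.48 %

78.48 %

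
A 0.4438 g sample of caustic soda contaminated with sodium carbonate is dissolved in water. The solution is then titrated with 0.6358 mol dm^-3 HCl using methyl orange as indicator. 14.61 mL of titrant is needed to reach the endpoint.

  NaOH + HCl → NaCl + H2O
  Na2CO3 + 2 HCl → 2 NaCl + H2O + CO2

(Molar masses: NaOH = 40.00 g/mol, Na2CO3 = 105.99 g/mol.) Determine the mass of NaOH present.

0.1492 g

n(HCl) = 0.01461 × 0.6358 = 9.289 × 10^-3 mol
Let x = n(NaOH), y = n(Na2CO3).
Titrant: 1x + 2y = 9.289 × 10^-3;  mass: 40.00x + 105.99y = 0.4438
Solving, x = 3.730 × 10^-3 mol, y = 2.779 × 10^-3 mol
mass of NaOH = 3.730 × 10^-3 × 40.00 = 0.1492 g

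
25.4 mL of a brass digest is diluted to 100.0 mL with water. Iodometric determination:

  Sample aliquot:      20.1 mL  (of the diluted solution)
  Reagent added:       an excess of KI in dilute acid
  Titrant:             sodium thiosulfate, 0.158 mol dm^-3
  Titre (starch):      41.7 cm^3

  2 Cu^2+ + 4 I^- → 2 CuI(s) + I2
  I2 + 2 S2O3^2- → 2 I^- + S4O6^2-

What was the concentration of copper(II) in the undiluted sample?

1.29 mol/L

n(S2O3^2-) = 0.0417 × 0.158 = 6.59 × 10^-3 mol
n(I2) = n(S2O3^2-)/2 = 3.29 × 10^-3 mol
From the 2:1 ratio, n(Cu2+) in the aliquot = 2/1 × 3.29 × 10^-3 = 6.59 × 10^-3 mol
[Cu2+]_dilute = 6.59 × 10^-3 / 0.0201 = 0.328 mol/L
[Cu2+]_original = 0.328 × 100.0/25.4 = 1.29 mol/L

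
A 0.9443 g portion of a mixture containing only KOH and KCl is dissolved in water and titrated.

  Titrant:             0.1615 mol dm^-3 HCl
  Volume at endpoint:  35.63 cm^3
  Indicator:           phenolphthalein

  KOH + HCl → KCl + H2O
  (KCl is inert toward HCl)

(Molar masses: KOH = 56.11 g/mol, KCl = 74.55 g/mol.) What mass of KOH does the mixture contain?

n(HCl) = 0.03563 × 0.1615 = 5.754 × 10^-3 mol
Let x = n(KOH), y = n(KCl).
Titrant: 1x = 5.754 × 10^-3;  mass: 56.11x + 74.55y = 0.9443
Solving, x = 5.754 × 10^-3 mol, y = 8.336 × 10^-3 mol
mass of KOH = 5.754 × 10^-3 × 56.11 = 0.3229 g

0.3229 g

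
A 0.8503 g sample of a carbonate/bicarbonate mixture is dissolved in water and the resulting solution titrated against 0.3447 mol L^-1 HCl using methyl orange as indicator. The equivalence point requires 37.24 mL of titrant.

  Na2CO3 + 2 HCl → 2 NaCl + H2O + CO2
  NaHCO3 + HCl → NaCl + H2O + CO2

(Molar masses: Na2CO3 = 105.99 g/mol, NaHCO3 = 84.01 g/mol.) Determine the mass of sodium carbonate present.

0.3898 g

n(HCl) = 0.03724 × 0.3447 = 0.01284 mol
Let x = n(Na2CO3), y = n(NaHCO3).
Titrant: 2x + 1y = 0.01284;  mass: 105.99x + 84.01y = 0.8503
Solving, x = 3.677 × 10^-3 mol, y = 5.482 × 10^-3 mol
mass of Na2CO3 = 3.677 × 10^-3 × 105.99 = 0.3898 g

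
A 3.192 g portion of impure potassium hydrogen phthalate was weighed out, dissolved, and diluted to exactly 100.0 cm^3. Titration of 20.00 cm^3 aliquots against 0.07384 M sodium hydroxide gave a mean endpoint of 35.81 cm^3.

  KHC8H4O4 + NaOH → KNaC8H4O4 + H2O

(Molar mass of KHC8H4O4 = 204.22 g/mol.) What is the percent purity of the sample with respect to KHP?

84.59 %

n(NaOH) per titration = 0.03581 × 0.07384 = 2.644 × 10^-3 mol
n(KHC8H4O4) in each aliquot = 2.644 × 10^-3 mol (1:1 ratio)
n(KHC8H4O4) in the whole flask = 2.644 × 10^-3 × 100.0/20.00 = 0.01322 mol
mass of KHC8H4O4 = 0.01322 × 204.22 = 2.700 g
% KHC8H4O4 = 2.700 / 3.192 × 100 = 84.59 %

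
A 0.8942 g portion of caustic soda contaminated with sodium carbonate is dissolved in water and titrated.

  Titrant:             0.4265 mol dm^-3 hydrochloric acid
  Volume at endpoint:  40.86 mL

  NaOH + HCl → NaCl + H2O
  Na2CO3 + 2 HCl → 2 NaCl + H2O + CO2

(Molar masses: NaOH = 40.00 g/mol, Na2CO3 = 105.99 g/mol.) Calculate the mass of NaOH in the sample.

n(HCl) = 0.04086 × 0.4265 = 0.01743 mol
Let x = n(NaOH), y = n(Na2CO3).
Titrant: 1x + 2y = 0.01743;  mass: 40.00x + 105.99y = 0.8942
Solving, x = 2.257 × 10^-3 mol, y = 7.585 × 10^-3 mol
mass of NaOH = 2.257 × 10^-3 × 40.00 = 0.09029 g

0.09029 g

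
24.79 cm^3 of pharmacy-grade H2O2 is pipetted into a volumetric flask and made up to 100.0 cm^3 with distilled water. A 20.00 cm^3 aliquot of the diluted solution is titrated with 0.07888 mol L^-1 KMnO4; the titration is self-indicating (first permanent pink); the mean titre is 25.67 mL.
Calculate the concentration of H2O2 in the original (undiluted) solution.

2 MnO4^- + 5 H2O2 + 6 H^+ → 2 Mn^2+ + 5 O2 + 8 H2O
n(KMnO4) = 0.02567 × 0.07888 = 2.025 × 10^-3 mol
From the 5:2 ratio, n(H2O2) in the aliquot = 5/2 × 2.025 × 10^-3 = 5.062 × 10^-3 mol
[H2O2]_dilute = 5.062 × 10^-3 / 0.02000 = 0.2531 mol/L
Dilution factor = 100.0 / 24.79 = 4.034
[H2O2]_stock = 0.2531 × 4.034 = 1.021 mol/L

1.021 mol/L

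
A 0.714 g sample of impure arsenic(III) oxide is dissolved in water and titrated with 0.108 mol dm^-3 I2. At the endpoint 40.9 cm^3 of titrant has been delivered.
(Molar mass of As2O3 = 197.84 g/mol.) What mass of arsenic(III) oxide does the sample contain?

As2O3 + 2 I2 + 2 H2O → As2O5 + 4 HI
n(I2) = 0.0409 L × 0.108 mol/L = 4.42 × 10^-3 mol
From the 1:2 ratio, n(As2O3) = 1/2 × 4.42 × 10^-3 = 2.21 × 10^-3 mol
mass of As2O3 = 2.21 × 10^-3 × 197.84 g/mol = 0.437 g

0.437 g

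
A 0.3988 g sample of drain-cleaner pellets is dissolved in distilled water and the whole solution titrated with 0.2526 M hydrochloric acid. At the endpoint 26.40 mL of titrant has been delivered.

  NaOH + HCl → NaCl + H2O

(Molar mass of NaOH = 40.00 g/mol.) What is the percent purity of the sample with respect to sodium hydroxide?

66.89 %

n(HCl) = 0.02640 L × 0.2526 mol/L = 6.669 × 10^-3 mol
n(NaOH) = 6.669 × 10^-3 mol (1:1 ratio)
mass of NaOH = 6.669 × 10^-3 × 40.00 g/mol = 0.2667 g
% NaOH = 0.2667 / 0.3988 × 100 = 66.89 %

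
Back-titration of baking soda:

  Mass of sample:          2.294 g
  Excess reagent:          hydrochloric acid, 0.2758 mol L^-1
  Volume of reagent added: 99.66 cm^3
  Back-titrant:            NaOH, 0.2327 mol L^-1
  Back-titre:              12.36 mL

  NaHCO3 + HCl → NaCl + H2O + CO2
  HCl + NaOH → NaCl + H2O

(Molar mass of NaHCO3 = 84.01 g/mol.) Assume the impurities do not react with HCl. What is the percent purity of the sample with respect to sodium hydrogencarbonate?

n(HCl) added = 0.09966 × 0.2758 = 0.02749 mol
n(NaOH) used in back-titration = 0.01236 × 0.2327 = 2.876 × 10^-3 mol
n(HCl) left over = 2.876 × 10^-3 mol (1:1 ratio)
n(HCl) consumed by analyte = 0.02749 − 2.876 × 10^-3 = 0.02461 mol
n(NaHCO3) = 0.02461 mol (1:1 ratio)
mass of NaHCO3 = 0.02461 × 84.01 = 2.067 g
% NaHCO3 = 2.067 / 2.294 × 100 = 90.13 %

90.13 %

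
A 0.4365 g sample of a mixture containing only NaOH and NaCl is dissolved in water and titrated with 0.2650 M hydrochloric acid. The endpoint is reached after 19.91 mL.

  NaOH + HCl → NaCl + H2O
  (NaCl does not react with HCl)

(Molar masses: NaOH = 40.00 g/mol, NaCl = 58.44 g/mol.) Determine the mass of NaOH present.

0.2110 g

n(HCl) = 0.01991 × 0.2650 = 5.276 × 10^-3 mol
Let x = n(NaOH), y = n(NaCl).
Titrant: 1x = 5.276 × 10^-3;  mass: 40.00x + 58.44y = 0.4365
Solving, x = 5.276 × 10^-3 mol, y = 3.858 × 10^-3 mol
mass of NaOH = 5.276 × 10^-3 × 40.00 = 0.2110 g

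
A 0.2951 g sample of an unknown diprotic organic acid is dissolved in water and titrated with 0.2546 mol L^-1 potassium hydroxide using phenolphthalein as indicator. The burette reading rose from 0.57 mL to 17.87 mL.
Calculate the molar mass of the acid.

134.0 g/mol

n(KOH) = 0.01730 L × 0.2546 mol/L = 4.405 × 10^-3 mol
From the 1:2 ratio, n(H2A) = 1/2 × 4.405 × 10^-3 = 2.202 × 10^-3 mol
M = m / n = 0.2951 g / 2.202 × 10^-3 mol = 134.0 g/mol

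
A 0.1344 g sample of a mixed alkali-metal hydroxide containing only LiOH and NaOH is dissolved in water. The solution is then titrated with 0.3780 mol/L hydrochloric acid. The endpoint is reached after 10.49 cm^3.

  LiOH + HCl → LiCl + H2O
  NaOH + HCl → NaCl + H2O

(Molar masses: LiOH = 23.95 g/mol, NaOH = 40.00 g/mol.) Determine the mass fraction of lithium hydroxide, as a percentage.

n(HCl) = 0.01049 × 0.3780 = 3.965 × 10^-3 mol
Let x = n(LiOH), y = n(NaOH).
Titrant: 1x + 1y = 3.965 × 10^-3;  mass: 23.95x + 40.00y = 0.1344
Solving, x = 1.508 × 10^-3 mol, y = 2.457 × 10^-3 mol
mass of LiOH = 1.508 × 10^-3 × 23.95 = 0.03612 g
% LiOH = 0.03612 / 0.1344 × 100 = 26.88 %

26.88 %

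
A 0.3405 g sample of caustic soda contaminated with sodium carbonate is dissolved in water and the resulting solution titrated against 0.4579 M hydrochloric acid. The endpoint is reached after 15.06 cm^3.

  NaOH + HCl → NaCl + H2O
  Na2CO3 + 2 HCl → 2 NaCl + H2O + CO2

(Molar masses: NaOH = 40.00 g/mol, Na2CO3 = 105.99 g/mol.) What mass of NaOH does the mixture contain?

0.07681 g

n(HCl) = 0.01506 × 0.4579 = 6.896 × 10^-3 mol
Let x = n(NaOH), y = n(Na2CO3).
Titrant: 1x + 2y = 6.896 × 10^-3;  mass: 40.00x + 105.99y = 0.3405
Solving, x = 1.920 × 10^-3 mol, y = 2.488 × 10^-3 mol
mass of NaOH = 1.920 × 10^-3 × 40.00 = 0.07681 g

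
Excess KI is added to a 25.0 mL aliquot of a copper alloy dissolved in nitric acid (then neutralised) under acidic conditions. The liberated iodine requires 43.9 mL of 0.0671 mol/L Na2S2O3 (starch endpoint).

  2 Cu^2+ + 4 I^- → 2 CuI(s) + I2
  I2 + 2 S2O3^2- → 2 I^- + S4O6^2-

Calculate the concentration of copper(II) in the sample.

0.118 mol/L

n(S2O3^2-) = 0.0439 × 0.0671 = 2.95 × 10^-3 mol
n(I2) = n(S2O3^2-)/2 = 1.47 × 10^-3 mol
From the 2:1 ratio, n(Cu2+) in the aliquot = 2/1 × 1.47 × 10^-3 = 2.95 × 10^-3 mol
[Cu2+] = 2.95 × 10^-3 / 0.0250 = 0.118 mol/L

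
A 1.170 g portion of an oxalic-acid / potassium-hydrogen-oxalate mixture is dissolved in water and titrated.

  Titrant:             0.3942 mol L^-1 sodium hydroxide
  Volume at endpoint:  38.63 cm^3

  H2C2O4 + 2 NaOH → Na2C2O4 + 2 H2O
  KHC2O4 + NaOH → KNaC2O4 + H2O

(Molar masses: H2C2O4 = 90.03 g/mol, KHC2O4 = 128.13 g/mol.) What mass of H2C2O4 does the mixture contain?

0.4231 g

n(NaOH) = 0.03863 × 0.3942 = 0.01523 mol
Let x = n(H2C2O4), y = n(KHC2O4).
Titrant: 2x + 1y = 0.01523;  mass: 90.03x + 128.13y = 1.170
Solving, x = 4.699 × 10^-3 mol, y = 5.829 × 10^-3 mol
mass of H2C2O4 = 4.699 × 10^-3 × 90.03 = 0.4231 g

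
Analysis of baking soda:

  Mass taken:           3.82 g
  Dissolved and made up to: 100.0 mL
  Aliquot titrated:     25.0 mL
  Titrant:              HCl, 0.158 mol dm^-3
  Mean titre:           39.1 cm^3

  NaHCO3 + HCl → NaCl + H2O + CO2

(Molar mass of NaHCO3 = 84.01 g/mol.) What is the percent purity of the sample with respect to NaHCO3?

n(HCl) per titration = 0.0391 × 0.158 = 6.18 × 10^-3 mol
n(NaHCO3) in each aliquot = 6.18 × 10^-3 mol (1:1 ratio)
n(NaHCO3) in the whole flask = 6.18 × 10^-3 × 100.0/25.0 = 0.0247 mol
mass of NaHCO3 = 0.0247 × 84.01 = 2.08 g
% NaHCO3 = 2.08 / 3.82 × 100 = 54.3 %

54.3 %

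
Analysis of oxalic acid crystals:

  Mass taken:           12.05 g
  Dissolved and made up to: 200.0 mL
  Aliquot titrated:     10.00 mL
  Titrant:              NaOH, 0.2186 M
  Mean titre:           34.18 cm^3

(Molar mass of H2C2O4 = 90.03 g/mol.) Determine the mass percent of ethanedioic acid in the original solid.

H2C2O4 + 2 NaOH → Na2C2O4 + 2 H2O
n(NaOH) per titration = 0.03418 × 0.2186 = 7.472 × 10^-3 mol
From the 1:2 ratio, n(H2C2O4) in each aliquot = 1/2 × 7.472 × 10^-3 = 3.736 × 10^-3 mol
n(H2C2O4) in the whole flask = 3.736 × 10^-3 × 200.0/10.00 = 0.07472 mol
mass of H2C2O4 = 0.07472 × 90.03 = 6.727 g
% H2C2O4 = 6.727 / 12.05 × 100 = 55.82 %

55.82 %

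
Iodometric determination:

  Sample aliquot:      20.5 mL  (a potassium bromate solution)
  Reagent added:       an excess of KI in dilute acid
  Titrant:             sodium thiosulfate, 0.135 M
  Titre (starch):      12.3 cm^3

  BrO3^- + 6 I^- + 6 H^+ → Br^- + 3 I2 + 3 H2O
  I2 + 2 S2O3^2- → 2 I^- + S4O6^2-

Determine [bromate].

0.0135 M

n(S2O3^2-) = 0.0123 × 0.135 = 1.66 × 10^-3 mol
n(I2) = n(S2O3^2-)/2 = 8.30 × 10^-4 mol
From the 1:3 ratio, n(BrO3^-) in the aliquot = 1/3 × 8.30 × 10^-4 = 2.77 × 10^-4 mol
[BrO3^-] = 2.77 × 10^-4 / 0.0205 = 0.0135 mol/L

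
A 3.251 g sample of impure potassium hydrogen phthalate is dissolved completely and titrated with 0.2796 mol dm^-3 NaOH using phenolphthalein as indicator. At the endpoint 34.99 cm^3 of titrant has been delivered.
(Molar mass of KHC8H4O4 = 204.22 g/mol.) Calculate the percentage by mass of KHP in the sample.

KHC8H4O4 + NaOH → KNaC8H4O4 + H2O
n(NaOH) = 0.03499 L × 0.2796 mol/L = 9.783 × 10^-3 mol
n(KHC8H4O4) = 9.783 × 10^-3 mol (1:1 ratio)
mass of KHC8H4O4 = 9.783 × 10^-3 × 204.22 g/mol = 1.998 g
% KHC8H4O4 = 1.998 / 3.251 × 100 = 61.46 %

61.46 %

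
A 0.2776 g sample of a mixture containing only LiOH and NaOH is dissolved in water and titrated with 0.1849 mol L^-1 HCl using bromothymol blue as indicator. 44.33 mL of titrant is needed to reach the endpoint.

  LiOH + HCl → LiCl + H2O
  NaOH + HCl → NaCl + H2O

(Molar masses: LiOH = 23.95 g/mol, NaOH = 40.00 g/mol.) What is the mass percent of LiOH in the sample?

27.02 %

n(HCl) = 0.04433 × 0.1849 = 8.197 × 10^-3 mol
Let x = n(LiOH), y = n(NaOH).
Titrant: 1x + 1y = 8.197 × 10^-3;  mass: 23.95x + 40.00y = 0.2776
Solving, x = 3.132 × 10^-3 mol, y = 5.065 × 10^-3 mol
mass of LiOH = 3.132 × 10^-3 × 23.95 = 0.07501 g
% LiOH = 0.07501 / 0.2776 × 100 = 27.02 %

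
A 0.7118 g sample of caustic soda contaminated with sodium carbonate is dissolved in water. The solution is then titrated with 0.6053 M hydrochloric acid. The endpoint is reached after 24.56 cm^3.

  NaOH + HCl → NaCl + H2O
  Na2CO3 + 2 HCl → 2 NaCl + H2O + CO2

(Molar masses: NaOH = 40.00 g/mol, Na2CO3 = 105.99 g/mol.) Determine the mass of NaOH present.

0.2340 g

n(HCl) = 0.02456 × 0.6053 = 0.01487 mol
Let x = n(NaOH), y = n(Na2CO3).
Titrant: 1x + 2y = 0.01487;  mass: 40.00x + 105.99y = 0.7118
Solving, x = 5.851 × 10^-3 mol, y = 4.508 × 10^-3 mol
mass of NaOH = 5.851 × 10^-3 × 40.00 = 0.2340 g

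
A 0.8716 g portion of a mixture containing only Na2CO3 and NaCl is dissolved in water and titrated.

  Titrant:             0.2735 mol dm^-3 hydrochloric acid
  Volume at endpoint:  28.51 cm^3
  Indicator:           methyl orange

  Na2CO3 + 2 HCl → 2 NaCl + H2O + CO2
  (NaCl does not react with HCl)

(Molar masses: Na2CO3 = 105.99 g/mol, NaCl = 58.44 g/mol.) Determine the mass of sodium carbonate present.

n(HCl) = 0.02851 × 0.2735 = 7.797 × 10^-3 mol
Let x = n(Na2CO3), y = n(NaCl).
Titrant: 2x = 7.797 × 10^-3;  mass: 105.99x + 58.44y = 0.8716
Solving, x = 3.899 × 10^-3 mol, y = 7.843 × 10^-3 mol
mass of Na2CO3 = 3.899 × 10^-3 × 105.99 = 0.4132 g

0.4132 g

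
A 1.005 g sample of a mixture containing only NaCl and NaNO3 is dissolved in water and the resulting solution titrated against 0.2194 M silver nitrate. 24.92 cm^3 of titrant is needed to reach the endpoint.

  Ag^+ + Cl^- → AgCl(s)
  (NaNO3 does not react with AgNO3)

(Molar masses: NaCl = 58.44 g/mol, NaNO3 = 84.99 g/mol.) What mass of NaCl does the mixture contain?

n(AgNO3) = 0.02492 × 0.2194 = 5.467 × 10^-3 mol
Let x = n(NaCl), y = n(NaNO3).
Titrant: 1x = 5.467 × 10^-3;  mass: 58.44x + 84.99y = 1.005
Solving, x = 5.467 × 10^-3 mol, y = 8.065 × 10^-3 mol
mass of NaCl = 5.467 × 10^-3 × 58.44 = 0.3195 g

0.3195 g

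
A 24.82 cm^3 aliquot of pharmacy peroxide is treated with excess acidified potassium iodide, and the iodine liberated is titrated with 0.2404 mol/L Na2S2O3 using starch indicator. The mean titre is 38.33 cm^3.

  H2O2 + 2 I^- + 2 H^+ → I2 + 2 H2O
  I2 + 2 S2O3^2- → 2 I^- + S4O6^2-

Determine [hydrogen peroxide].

0.1856 mol/L

n(S2O3^2-) = 0.03833 × 0.2404 = 9.215 × 10^-3 mol
n(I2) = n(S2O3^2-)/2 = 4.607 × 10^-3 mol
n(H2O2) in the aliquot = 4.607 × 10^-3 mol (1:1 ratio)
[H2O2] = 4.607 × 10^-3 / 0.02482 = 0.1856 mol/L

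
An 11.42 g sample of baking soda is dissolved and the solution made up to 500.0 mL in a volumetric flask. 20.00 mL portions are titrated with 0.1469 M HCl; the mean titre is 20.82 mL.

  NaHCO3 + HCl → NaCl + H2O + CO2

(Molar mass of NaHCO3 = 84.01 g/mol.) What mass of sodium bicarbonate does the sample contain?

6.424 g

n(HCl) per titration = 0.02082 × 0.1469 = 3.058 × 10^-3 mol
n(NaHCO3) in each aliquot = 3.058 × 10^-3 mol (1:1 ratio)
n(NaHCO3) in the whole flask = 3.058 × 10^-3 × 500.0/20.00 = 0.07646 mol
mass of NaHCO3 = 0.07646 × 84.01 = 6.424 g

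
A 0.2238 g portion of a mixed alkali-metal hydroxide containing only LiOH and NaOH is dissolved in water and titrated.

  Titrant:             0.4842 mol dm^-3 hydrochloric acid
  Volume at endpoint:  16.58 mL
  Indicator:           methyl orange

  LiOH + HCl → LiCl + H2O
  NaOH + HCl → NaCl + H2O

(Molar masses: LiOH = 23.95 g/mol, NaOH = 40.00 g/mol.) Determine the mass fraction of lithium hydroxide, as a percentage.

n(HCl) = 0.01658 × 0.4842 = 8.028 × 10^-3 mol
Let x = n(LiOH), y = n(NaOH).
Titrant: 1x + 1y = 8.028 × 10^-3;  mass: 23.95x + 40.00y = 0.2238
Solving, x = 6.064 × 10^-3 mol, y = 1.964 × 10^-3 mol
mass of LiOH = 6.064 × 10^-3 × 23.95 = 0.1452 g
% LiOH = 0.1452 / 0.2238 × 100 = 64.89 %

64.89 %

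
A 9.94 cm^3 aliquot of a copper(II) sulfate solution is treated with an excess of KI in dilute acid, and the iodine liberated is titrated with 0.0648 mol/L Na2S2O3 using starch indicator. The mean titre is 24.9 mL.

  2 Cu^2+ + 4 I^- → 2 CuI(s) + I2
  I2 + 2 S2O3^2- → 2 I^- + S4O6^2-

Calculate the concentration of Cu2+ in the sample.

0.162 mol/L

n(S2O3^2-) = 0.0249 × 0.0648 = 1.61 × 10^-3 mol
n(I2) = n(S2O3^2-)/2 = 8.07 × 10^-4 mol
From the 2:1 ratio, n(Cu2+) in the aliquot = 2/1 × 8.07 × 10^-4 = 1.61 × 10^-3 mol
[Cu2+] = 1.61 × 10^-3 / 0.00994 = 0.162 mol/L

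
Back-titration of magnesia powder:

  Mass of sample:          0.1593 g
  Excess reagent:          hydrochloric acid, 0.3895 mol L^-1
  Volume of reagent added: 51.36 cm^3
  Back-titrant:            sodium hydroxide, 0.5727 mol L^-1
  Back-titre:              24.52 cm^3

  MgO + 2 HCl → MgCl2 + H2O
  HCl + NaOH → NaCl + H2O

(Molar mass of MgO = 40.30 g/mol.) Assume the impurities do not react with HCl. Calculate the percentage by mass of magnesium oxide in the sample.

75.42 %

n(HCl) added = 0.05136 × 0.3895 = 0.02000 mol
n(NaOH) used in back-titration = 0.02452 × 0.5727 = 0.01404 mol
n(HCl) left over = 0.01404 mol (1:1 ratio)
n(HCl) consumed by analyte = 0.02000 − 0.01404 = 5.962 × 10^-3 mol
From the 1:2 ratio, n(MgO) = 1/2 × 5.962 × 10^-3 = 2.981 × 10^-3 mol
mass of MgO = 2.981 × 10^-3 × 40.30 = 0.1201 g
% MgO = 0.1201 / 0.1593 × 100 = 75.42 %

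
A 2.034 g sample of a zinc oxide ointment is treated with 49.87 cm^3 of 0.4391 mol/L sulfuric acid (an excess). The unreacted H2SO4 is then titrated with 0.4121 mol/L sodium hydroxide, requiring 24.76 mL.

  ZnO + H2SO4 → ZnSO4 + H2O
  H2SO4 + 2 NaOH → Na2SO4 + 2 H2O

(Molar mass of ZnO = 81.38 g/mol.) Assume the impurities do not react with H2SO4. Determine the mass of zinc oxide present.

n(H2SO4) added = 0.04987 × 0.4391 = 0.02190 mol
n(NaOH) used in back-titration = 0.02476 × 0.4121 = 0.01020 mol
From the 1:2 ratio, n(H2SO4) left over = 1/2 × 0.01020 = 5.102 × 10^-3 mol
n(H2SO4) consumed by analyte = 0.02190 − 5.102 × 10^-3 = 0.01680 mol
n(ZnO) = 0.01680 mol (1:1 ratio)
mass of ZnO = 0.01680 × 81.38 = 1.367 g

1.367 g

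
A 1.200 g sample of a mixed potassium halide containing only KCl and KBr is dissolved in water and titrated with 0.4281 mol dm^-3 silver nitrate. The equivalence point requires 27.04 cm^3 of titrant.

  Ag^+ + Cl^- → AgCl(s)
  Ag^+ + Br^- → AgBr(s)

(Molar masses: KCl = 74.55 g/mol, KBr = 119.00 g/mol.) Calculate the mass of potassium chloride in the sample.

n(AgNO3) = 0.02704 × 0.4281 = 0.01158 mol
Let x = n(KCl), y = n(KBr).
Titrant: 1x + 1y = 0.01158;  mass: 74.55x + 119.00y = 1.200
Solving, x = 3.994 × 10^-3 mol, y = 7.582 × 10^-3 mol
mass of KCl = 3.994 × 10^-3 × 74.55 = 0.2977 g

0.2977 g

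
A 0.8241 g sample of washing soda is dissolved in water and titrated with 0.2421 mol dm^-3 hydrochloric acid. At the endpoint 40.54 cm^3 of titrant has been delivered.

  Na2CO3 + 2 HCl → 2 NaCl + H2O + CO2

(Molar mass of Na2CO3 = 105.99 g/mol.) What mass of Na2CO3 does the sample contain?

n(HCl) = 0.04054 L × 0.2421 mol/L = 9.815 × 10^-3 mol
From the 1:2 ratio, n(Na2CO3) = 1/2 × 9.815 × 10^-3 = 4.907 × 10^-3 mol
mass of Na2CO3 = 4.907 × 10^-3 × 105.99 g/mol = 0.5201 g

0.5201 g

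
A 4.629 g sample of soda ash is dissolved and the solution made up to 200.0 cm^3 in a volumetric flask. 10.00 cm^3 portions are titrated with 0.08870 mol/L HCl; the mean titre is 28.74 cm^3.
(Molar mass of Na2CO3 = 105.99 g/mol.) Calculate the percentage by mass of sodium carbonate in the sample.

Na2CO3 + 2 HCl → 2 NaCl + H2O + CO2
n(HCl) per titration = 0.02874 × 0.08870 = 2.549 × 10^-3 mol
From the 1:2 ratio, n(Na2CO3) in each aliquot = 1/2 × 2.549 × 10^-3 = 1.275 × 10^-3 mol
n(Na2CO3) in the whole flask = 1.275 × 10^-3 × 200.0/10.00 = 0.02549 mol
mass of Na2CO3 = 0.02549 × 105.99 = 2.702 g
% Na2CO3 = 2.702 / 4.629 × 100 = 58.37 %

58.37 %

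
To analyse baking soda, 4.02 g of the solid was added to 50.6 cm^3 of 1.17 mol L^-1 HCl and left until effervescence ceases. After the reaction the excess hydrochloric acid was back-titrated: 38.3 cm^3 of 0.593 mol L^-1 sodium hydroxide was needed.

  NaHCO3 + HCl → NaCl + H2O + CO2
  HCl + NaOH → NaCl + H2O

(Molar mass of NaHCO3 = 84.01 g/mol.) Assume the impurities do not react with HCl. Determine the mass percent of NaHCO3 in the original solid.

76.3 %

n(HCl) added = 0.0506 × 1.17 = 0.0592 mol
n(NaOH) used in back-titration = 0.0383 × 0.593 = 0.0227 mol
n(HCl) left over = 0.0227 mol (1:1 ratio)
n(HCl) consumed by analyte = 0.0592 − 0.0227 = 0.0365 mol
n(NaHCO3) = 0.0365 mol (1:1 ratio)
mass of NaHCO3 = 0.0365 × 84.01 = 3.07 g
% NaHCO3 = 3.07 / 4.02 × 100 = 76.3 %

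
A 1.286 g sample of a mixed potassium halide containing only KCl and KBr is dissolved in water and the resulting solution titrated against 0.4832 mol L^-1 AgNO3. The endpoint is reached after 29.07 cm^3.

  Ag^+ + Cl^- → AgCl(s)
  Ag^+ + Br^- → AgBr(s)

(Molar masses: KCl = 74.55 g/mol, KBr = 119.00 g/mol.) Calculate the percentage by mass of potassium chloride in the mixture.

50.28 %

n(AgNO3) = 0.02907 × 0.4832 = 0.01405 mol
Let x = n(KCl), y = n(KBr).
Titrant: 1x + 1y = 0.01405;  mass: 74.55x + 119.00y = 1.286
Solving, x = 8.674 × 10^-3 mol, y = 5.373 × 10^-3 mol
mass of KCl = 8.674 × 10^-3 × 74.55 = 0.6466 g
% KCl = 0.6466 / 1.286 × 100 = 50.28 %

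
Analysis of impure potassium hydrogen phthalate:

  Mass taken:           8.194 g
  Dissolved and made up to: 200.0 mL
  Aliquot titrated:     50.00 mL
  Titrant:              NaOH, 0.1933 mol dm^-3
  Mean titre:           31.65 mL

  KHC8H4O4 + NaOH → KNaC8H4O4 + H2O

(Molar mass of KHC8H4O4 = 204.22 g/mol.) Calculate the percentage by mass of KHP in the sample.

n(NaOH) per titration = 0.03165 × 0.1933 = 6.118 × 10^-3 mol
n(KHC8H4O4) in each aliquot = 6.118 × 10^-3 mol (1:1 ratio)
n(KHC8H4O4) in the whole flask = 6.118 × 10^-3 × 200.0/50.00 = 0.02447 mol
mass of KHC8H4O4 = 0.02447 × 204.22 = 4.998 g
% KHC8H4O4 = 4.998 / 8.194 × 100 = 60.99 %

60.99 %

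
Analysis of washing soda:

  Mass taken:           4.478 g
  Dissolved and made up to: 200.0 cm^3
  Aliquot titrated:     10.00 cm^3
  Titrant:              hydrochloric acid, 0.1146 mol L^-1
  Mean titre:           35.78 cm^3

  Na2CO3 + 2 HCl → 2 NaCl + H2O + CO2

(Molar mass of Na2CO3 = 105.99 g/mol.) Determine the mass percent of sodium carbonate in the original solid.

n(HCl) per titration = 0.03578 × 0.1146 = 4.100 × 10^-3 mol
From the 1:2 ratio, n(Na2CO3) in each aliquot = 1/2 × 4.100 × 10^-3 = 2.050 × 10^-3 mol
n(Na2CO3) in the whole flask = 2.050 × 10^-3 × 200.0/10.00 = 0.04100 mol
mass of Na2CO3 = 0.04100 × 105.99 = 4.346 g
% Na2CO3 = 4.346 / 4.478 × 100 = 97.05 %

97.05 %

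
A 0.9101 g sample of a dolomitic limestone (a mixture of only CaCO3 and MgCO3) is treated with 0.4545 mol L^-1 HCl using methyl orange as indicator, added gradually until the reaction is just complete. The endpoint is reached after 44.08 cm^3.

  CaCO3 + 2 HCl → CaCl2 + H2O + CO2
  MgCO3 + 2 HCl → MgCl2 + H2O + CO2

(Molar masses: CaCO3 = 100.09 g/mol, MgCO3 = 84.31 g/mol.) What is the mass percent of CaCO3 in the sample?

45.69 %

n(HCl) = 0.04408 × 0.4545 = 0.02003 mol
Let x = n(CaCO3), y = n(MgCO3).
Titrant: 2x + 2y = 0.02003;  mass: 100.09x + 84.31y = 0.9101
Solving, x = 4.154 × 10^-3 mol, y = 5.863 × 10^-3 mol
mass of CaCO3 = 4.154 × 10^-3 × 100.09 = 0.4158 g
% CaCO3 = 0.4158 / 0.9101 × 100 = 45.69 %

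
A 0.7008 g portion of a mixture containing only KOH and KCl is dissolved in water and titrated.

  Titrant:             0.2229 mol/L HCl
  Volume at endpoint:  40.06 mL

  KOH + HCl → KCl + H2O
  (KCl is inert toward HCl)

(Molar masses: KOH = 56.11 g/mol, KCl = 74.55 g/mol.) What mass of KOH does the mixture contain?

n(HCl) = 0.04006 × 0.2229 = 8.929 × 10^-3 mol
Let x = n(KOH), y = n(KCl).
Titrant: 1x = 8.929 × 10^-3;  mass: 56.11x + 74.55y = 0.7008
Solving, x = 8.929 × 10^-3 mol, y = 2.680 × 10^-3 mol
mass of KOH = 8.929 × 10^-3 × 56.11 = 0.5010 g

0.5010 g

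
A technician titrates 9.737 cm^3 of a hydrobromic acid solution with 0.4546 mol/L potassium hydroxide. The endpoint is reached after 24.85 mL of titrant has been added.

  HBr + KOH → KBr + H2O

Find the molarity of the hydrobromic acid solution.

n(KOH) = 0.02485 L × 0.4546 mol/L = 0.01130 mol
n(HBr) = 0.01130 mol (1:1 mole ratio)
[HBr] = 0.01130 mol / 0.009737 L = 1.160 mol/L

1.160 mol/L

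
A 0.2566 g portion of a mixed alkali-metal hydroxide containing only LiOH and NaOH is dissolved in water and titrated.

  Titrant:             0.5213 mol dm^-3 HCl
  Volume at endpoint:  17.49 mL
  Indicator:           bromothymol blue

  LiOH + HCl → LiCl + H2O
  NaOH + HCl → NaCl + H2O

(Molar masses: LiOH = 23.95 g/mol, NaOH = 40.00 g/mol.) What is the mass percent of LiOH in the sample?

n(HCl) = 0.01749 × 0.5213 = 9.118 × 10^-3 mol
Let x = n(LiOH), y = n(NaOH).
Titrant: 1x + 1y = 9.118 × 10^-3;  mass: 23.95x + 40.00y = 0.2566
Solving, x = 6.735 × 10^-3 mol, y = 2.382 × 10^-3 mol
mass of LiOH = 6.735 × 10^-3 × 23.95 = 0.1613 g
% LiOH = 0.1613 / 0.2566 × 100 = 62.86 %

62.86 %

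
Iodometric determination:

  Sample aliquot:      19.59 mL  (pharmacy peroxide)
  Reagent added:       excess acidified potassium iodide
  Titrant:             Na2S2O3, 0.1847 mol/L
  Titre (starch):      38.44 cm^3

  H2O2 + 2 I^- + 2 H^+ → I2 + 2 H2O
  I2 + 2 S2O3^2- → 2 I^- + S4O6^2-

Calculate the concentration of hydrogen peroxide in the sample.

0.1812 mol/L

n(S2O3^2-) = 0.03844 × 0.1847 = 7.100 × 10^-3 mol
n(I2) = n(S2O3^2-)/2 = 3.550 × 10^-3 mol
n(H2O2) in the aliquot = 3.550 × 10^-3 mol (1:1 ratio)
[H2O2] = 3.550 × 10^-3 / 0.01959 = 0.1812 mol/L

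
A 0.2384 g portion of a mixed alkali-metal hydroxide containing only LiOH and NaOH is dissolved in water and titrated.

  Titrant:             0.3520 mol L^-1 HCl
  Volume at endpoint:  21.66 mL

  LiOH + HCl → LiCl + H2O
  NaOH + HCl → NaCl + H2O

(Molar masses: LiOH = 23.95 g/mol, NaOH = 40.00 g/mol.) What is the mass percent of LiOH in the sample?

41.67 %

n(HCl) = 0.02166 × 0.3520 = 7.624 × 10^-3 mol
Let x = n(LiOH), y = n(NaOH).
Titrant: 1x + 1y = 7.624 × 10^-3;  mass: 23.95x + 40.00y = 0.2384
Solving, x = 4.148 × 10^-3 mol, y = 3.476 × 10^-3 mol
mass of LiOH = 4.148 × 10^-3 × 23.95 = 0.09934 g
% LiOH = 0.09934 / 0.2384 × 100 = 41.67 %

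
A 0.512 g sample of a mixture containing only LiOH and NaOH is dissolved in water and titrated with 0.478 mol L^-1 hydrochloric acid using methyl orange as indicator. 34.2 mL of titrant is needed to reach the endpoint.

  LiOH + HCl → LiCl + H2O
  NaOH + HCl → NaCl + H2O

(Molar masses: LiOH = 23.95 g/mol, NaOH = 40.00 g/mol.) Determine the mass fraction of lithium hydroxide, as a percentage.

n(HCl) = 0.0342 × 0.478 = 0.0163 mol
Let x = n(LiOH), y = n(NaOH).
Titrant: 1x + 1y = 0.0163;  mass: 23.95x + 40.00y = 0.512
Solving, x = 8.84 × 10^-3 mol, y = 7.51 × 10^-3 mol
mass of LiOH = 8.84 × 10^-3 × 23.95 = 0.212 g
% LiOH = 0.212 / 0.512 × 100 = 41.4 %

41.4 %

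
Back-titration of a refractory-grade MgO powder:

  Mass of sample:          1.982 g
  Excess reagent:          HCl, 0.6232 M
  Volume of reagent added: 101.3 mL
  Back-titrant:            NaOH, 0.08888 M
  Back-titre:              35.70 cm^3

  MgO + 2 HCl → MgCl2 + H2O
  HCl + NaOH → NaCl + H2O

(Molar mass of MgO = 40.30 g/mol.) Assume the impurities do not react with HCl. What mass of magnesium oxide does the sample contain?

n(HCl) added = 0.1013 × 0.6232 = 0.06313 mol
n(NaOH) used in back-titration = 0.03570 × 0.08888 = 3.173 × 10^-3 mol
n(HCl) left over = 3.173 × 10^-3 mol (1:1 ratio)
n(HCl) consumed by analyte = 0.06313 − 3.173 × 10^-3 = 0.05996 mol
From the 1:2 ratio, n(MgO) = 1/2 × 0.05996 = 0.02998 mol
mass of MgO = 0.02998 × 40.30 = 1.208 g

1.208 g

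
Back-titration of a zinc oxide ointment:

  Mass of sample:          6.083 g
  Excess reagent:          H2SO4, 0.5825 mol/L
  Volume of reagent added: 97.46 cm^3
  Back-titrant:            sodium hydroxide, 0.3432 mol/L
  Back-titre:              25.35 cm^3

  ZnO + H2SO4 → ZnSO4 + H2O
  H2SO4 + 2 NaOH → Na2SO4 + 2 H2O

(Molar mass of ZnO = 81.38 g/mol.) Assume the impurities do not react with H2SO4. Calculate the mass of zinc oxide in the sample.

4.266 g

n(H2SO4) added = 0.09746 × 0.5825 = 0.05677 mol
n(NaOH) used in back-titration = 0.02535 × 0.3432 = 8.700 × 10^-3 mol
From the 1:2 ratio, n(H2SO4) left over = 1/2 × 8.700 × 10^-3 = 4.350 × 10^-3 mol
n(H2SO4) consumed by analyte = 0.05677 − 4.350 × 10^-3 = 0.05242 mol
n(ZnO) = 0.05242 mol (1:1 ratio)
mass of ZnO = 0.05242 × 81.38 = 4.266 g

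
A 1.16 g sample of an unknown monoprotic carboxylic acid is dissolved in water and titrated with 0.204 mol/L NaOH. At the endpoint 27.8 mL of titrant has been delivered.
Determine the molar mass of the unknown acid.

205 g/mol

n(NaOH) = 0.0278 L × 0.204 mol/L = 5.67 × 10^-3 mol
n(HA) = 5.67 × 10^-3 mol (1:1 ratio)
M = m / n = 1.16 g / 5.67 × 10^-3 mol = 205 g/mol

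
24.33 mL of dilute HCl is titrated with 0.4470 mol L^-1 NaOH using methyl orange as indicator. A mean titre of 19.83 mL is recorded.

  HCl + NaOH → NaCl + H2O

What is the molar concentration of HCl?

n(NaOH) = 0.01983 L × 0.4470 mol/L = 8.864 × 10^-3 mol
n(HCl) = 8.864 × 10^-3 mol (1:1 mole ratio)
[HCl] = 8.864 × 10^-3 mol / 0.02433 L = 0.3643 mol/L

0.3643 mol/L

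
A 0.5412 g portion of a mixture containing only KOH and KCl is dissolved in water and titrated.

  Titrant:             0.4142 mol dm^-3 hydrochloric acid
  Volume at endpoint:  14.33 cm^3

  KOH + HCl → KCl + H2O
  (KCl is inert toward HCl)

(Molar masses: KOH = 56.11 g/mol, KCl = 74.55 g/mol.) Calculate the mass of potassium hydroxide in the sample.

0.3330 g

n(HCl) = 0.01433 × 0.4142 = 5.935 × 10^-3 mol
Let x = n(KOH), y = n(KCl).
Titrant: 1x = 5.935 × 10^-3;  mass: 56.11x + 74.55y = 0.5412
Solving, x = 5.935 × 10^-3 mol, y = 2.792 × 10^-3 mol
mass of KOH = 5.935 × 10^-3 × 56.11 = 0.3330 g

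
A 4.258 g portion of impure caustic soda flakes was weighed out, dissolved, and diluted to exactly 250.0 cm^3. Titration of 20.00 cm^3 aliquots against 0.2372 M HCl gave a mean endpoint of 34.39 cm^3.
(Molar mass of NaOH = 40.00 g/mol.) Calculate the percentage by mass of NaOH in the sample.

NaOH + HCl → NaCl + H2O
n(HCl) per titration = 0.03439 × 0.2372 = 8.157 × 10^-3 mol
n(NaOH) in each aliquot = 8.157 × 10^-3 mol (1:1 ratio)
n(NaOH) in the whole flask = 8.157 × 10^-3 × 250.0/20.00 = 0.1020 mol
mass of NaOH = 0.1020 × 40.00 = 4.079 g
% NaOH = 4.079 / 4.258 × 100 = 95.79 %

95.79 %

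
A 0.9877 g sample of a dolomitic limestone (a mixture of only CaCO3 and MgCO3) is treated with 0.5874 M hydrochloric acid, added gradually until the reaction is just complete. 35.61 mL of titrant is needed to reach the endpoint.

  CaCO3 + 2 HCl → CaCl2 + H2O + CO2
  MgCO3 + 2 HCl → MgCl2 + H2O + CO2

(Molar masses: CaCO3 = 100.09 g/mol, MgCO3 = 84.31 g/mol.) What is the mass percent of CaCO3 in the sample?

n(HCl) = 0.03561 × 0.5874 = 0.02092 mol
Let x = n(CaCO3), y = n(MgCO3).
Titrant: 2x + 2y = 0.02092;  mass: 100.09x + 84.31y = 0.9877
Solving, x = 6.713 × 10^-3 mol, y = 3.746 × 10^-3 mol
mass of CaCO3 = 6.713 × 10^-3 × 100.09 = 0.6719 g
% CaCO3 = 0.6719 / 0.9877 × 100 = 68.03 %

68.03 %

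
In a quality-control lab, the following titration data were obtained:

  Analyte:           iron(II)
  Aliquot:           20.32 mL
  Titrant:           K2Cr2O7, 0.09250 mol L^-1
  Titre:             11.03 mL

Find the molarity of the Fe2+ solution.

0.3013 mol/L

Cr2O7^2- + 6 Fe^2+ + 14 H^+ → 2 Cr^3+ + 6 Fe^3+ + 7 H2O
n(K2Cr2O7) = 0.01103 L × 0.09250 mol/L = 1.020 × 10^-3 mol
From the 6:1 mole ratio, n(Fe2+) = 6/1 × 1.020 × 10^-3 = 6.122 × 10^-3 mol
[Fe2+] = 6.122 × 10^-3 mol / 0.02032 L = 0.3013 mol/L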